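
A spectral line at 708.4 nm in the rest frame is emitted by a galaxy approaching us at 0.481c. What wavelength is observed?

419.4 nm

Relativistic Doppler for wavelength: λ' = λ₀ · √((1 − β)/(1 + β)).
λ' = 708.4 × √(0.5190/1.4810) = 708.4 × 0.59198 ≈ 419.4 nm.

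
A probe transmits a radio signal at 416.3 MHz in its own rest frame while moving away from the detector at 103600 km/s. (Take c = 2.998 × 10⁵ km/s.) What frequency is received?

β = v/c = 103600/299800 = 0.3456.
Relativistic Doppler for frequency: f' = f₀ · √((1 − β)/(1 + β)).
f' = 416.3 × √(0.6544/1.3456) = 416.3 × 0.69740 ≈ 290.3 MHz.

290.3 MHz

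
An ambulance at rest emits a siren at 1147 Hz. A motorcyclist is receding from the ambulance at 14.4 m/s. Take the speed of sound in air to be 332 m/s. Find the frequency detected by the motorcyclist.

1097 Hz

Only the observer moves, away from the source, so f' = f · (v − v_o)/v.
f' = 1147 × (332 − 14.4)/332 = 1147 × 317.6/332 ≈ 1097 Hz.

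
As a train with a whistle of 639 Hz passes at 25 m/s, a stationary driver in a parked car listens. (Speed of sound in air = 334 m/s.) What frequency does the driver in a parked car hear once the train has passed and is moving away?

595 Hz

Receding: f₂ = f · v/(v + v_s) = 639 × 334/359 ≈ 595 Hz.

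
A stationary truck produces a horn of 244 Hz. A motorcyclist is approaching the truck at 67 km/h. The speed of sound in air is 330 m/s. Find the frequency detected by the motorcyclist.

67 km/h = 18.61 m/s.
Only the observer moves, toward the source, so f' = f · (v + v_o)/v.
f' = 244 × (330 + 18.61)/330 = 244 × 348.61/330 ≈ 258 Hz.

258 Hz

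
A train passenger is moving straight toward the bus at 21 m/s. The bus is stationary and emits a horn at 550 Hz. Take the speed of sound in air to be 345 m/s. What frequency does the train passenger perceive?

583 Hz

Moving observer, stationary source: f' = f · (v + v_o)/v.
f' = 550 × (345 + 21)/345 = 550 × 366/345 ≈ 583 Hz.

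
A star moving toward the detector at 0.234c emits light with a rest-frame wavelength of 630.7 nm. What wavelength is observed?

Relativistic Doppler for wavelength: λ' = λ₀ · √((1 − β)/(1 + β)).
λ' = 630.7 × √(0.7660/1.2340) = 630.7 × 0.78787 ≈ 496.9 nm.

496.9 nm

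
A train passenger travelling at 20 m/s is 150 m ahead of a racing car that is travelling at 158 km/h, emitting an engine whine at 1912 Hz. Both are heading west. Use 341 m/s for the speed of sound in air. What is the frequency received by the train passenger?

2066 Hz

158 km/h = 43.89 m/s.
The train passenger is ahead, so the racing car is moving toward it while the train passenger is moving away from the racing car.
General Doppler shift: f' = f · (v − v_o)/(v − v_s).
f' = 1912 × (341 − 20)/(341 − 43.89) = 1912 × 321/297.11 ≈ 2066 Hz.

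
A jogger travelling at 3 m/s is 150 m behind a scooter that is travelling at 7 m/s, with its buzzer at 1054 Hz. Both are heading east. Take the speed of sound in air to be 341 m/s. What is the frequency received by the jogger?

The jogger is behind, so the scooter is moving away from it while the jogger is moving toward the scooter.
With source receding and observer approaching, f' = f · (v + v_o)/(v + v_s).
f' = 1054 × (341 + 3)/(341 + 7) = 1054 × 344/348 ≈ 1042 Hz.

1042 Hz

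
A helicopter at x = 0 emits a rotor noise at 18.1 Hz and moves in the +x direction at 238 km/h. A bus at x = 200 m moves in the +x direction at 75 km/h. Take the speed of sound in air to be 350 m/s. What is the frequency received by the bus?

21.0 Hz

238 km/h = 66.11 m/s; 75 km/h = 20.83 m/s.
The observer lies on the +x side, so the source is heading toward the observer and the observer is heading away from the source.
General Doppler shift: f' = f · (v − v_o)/(v − v_s).
f' = 18.1 × (350 − 20.83)/(350 − 66.11) = 18.1 × 329.17/283.89 ≈ 21.0 Hz.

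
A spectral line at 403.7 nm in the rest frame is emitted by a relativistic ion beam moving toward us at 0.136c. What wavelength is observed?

Relativistic Doppler for wavelength: λ' = λ₀ · √((1 − β)/(1 + β)).
λ' = 403.7 × √(0.8640/1.1360) = 403.7 × 0.87210 ≈ 352.1 nm.

352.1 nm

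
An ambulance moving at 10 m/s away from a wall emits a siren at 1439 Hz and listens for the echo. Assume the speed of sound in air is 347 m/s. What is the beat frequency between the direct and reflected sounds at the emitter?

The wall receives the sound from a moving source: f₁ = f₀ · v/(v + v_e) = 1439 × 347/357 ≈ 1398.7 Hz.
On the return leg the ambulance is a moving observer: f₂ = f₁ · (v − v_e)/v = 1398.7 × 337/347 ≈ 1358.4 Hz.
Equivalently f₂ = f₀ · (v − v_e)/(v + v_e).
Beat against the emitted tone: |f₂ − f₀| = 2v_e·f₀/(v + v_e) = 2 × 10 × 1439/357 ≈ 81 Hz.

81 Hz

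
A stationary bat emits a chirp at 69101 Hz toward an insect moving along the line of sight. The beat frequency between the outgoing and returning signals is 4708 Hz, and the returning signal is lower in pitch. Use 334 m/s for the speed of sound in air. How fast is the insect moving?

11.8 m/s

Double Doppler shift off a moving reflector: f₂ = f₀ · (v + u)/(v − u) (u > 0 toward emitter).
Returning signal is lower, so f₂ = f₀ − Δf = 69101 − 4708 = 64393 Hz.
Rearranging, u = v · (f₂ − f₀)/(f₂ + f₀) = 334 × -4708/133494 ≈ -11.8 m/s.
So the insect is moving at 11.8 m/s away from the emitter.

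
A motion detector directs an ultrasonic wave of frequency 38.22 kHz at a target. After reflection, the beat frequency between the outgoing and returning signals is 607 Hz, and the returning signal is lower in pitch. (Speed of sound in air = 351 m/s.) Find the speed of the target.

Double Doppler shift off a moving reflector: f₂ = f₀ · (v + u)/(v − u) (u > 0 toward emitter).
Returning signal is lower, so f₂ = f₀ − Δf = 38220 − 607 = 37613 Hz.
Rearranging, u = v · (f₂ − f₀)/(f₂ + f₀) = 351 × -607/75833 ≈ -2.81 m/s.
So the target is moving at 2.81 m/s away from the emitter.

2.81 m/s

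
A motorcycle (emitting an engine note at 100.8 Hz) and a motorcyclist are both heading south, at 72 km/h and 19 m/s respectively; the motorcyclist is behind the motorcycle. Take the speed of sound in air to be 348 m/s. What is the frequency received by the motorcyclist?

101 Hz

72 km/h = 20 m/s.
The motorcyclist is behind, so the motorcycle is moving away from it while the motorcyclist is moving toward the motorcycle.
With source receding and observer approaching, f' = f · (v + v_o)/(v + v_s).
f' = 100.8 × (348 + 19)/(348 + 20) = 100.8 × 367/368 ≈ 101 Hz.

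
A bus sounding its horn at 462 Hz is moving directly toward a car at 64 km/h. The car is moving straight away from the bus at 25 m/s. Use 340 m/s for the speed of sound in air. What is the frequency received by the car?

64 km/h = 17.78 m/s.
With source approaching and observer receding, f' = f · (v − v_o)/(v − v_s).
f' = 462 × (340 − 25)/(340 − 17.78) = 462 × 315/322.22 ≈ 452 Hz.

452 Hz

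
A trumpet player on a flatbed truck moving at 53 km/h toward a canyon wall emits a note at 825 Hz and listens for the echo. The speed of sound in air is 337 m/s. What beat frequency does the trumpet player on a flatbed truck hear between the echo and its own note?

53 km/h = 14.72 m/s.
The canyon wall receives the sound from a moving source: f₁ = f₀ · v/(v − v_e) = 825 × 337/322.28 ≈ 862.7 Hz.
On the return leg the trumpet player on a flatbed truck is a moving observer: f₂ = f₁ · (v + v_e)/v = 862.7 × 351.72/337 ≈ 900.4 Hz.
Beat against the emitted tone: |f₂ − f₀| = 2v_e·f₀/(v − v_e) = 2 × 14.72 × 825/322.28 ≈ 75 Hz.

75 Hz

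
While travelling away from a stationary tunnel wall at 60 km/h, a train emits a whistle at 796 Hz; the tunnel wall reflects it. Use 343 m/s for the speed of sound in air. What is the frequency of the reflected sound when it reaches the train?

722 Hz

60 km/h = 16.67 m/s.
The tunnel wall receives the sound from a moving source: f₁ = f₀ · v/(v + v_e) = 796 × 343/359.67 ≈ 759 Hz.
On the return leg the train is a moving observer: f₂ = f₁ · (v − v_e)/v = 759 × 326.33/343 ≈ 722 Hz.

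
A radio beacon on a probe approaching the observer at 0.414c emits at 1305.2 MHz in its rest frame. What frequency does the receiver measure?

2027.5 MHz

Relativistic Doppler for frequency: f' = f₀ · √((1 + β)/(1 − β)).
f' = 1305.2 × √(1.4140/0.5860) = 1305.2 × 1.55337 ≈ 2027.5 MHz.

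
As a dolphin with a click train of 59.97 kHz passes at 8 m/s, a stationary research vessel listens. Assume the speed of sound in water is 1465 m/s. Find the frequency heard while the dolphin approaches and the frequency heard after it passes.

60.3 kHz approaching; 59.6 kHz receding

Approaching: f₁ = f · v/(v − v_s) = 59.97 × 1465/1457 ≈ 60.3 kHz.
Receding: f₂ = f · v/(v + v_s) = 59.97 × 1465/1473 ≈ 59.6 kHz.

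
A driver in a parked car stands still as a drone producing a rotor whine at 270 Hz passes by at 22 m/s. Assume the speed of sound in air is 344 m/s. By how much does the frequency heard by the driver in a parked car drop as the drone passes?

Approaching: f₁ = f · v/(v − v_s) = 270 × 344/322 ≈ 288.4 Hz.
Receding: f₂ = f · v/(v + v_s) = 270 × 344/366 ≈ 253.8 Hz.
Drop: f₁ − f₂ = 2f·v·v_s/(v² − v_s²) = 2 × 270 × 344 × 22/(344² − 22²) ≈ 34.7 Hz.

34.7 Hz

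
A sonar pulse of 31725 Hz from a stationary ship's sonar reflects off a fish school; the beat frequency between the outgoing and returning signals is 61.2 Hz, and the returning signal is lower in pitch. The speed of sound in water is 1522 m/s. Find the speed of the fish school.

Double Doppler shift off a moving reflector: f₂ = f₀ · (v + u)/(v − u) (u > 0 toward emitter).
Returning signal is lower, so f₂ = f₀ − Δf = 31725 − 61.2 = 31663.8 Hz.
Rearranging, u = v · (f₂ − f₀)/(f₂ + f₀) = 1522 × -61.2/63388.8 ≈ -1.47 m/s.
So the fish school is moving at 1.47 m/s away from the emitter.

1.47 m/s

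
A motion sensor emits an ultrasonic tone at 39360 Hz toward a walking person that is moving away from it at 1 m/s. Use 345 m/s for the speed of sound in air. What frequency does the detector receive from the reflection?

39132 Hz

At the walking person (a moving observer), f₁ = f₀ · (v − u)/v = 39360 × 344/345 ≈ 39246 Hz.
On reflection it acts as a source moving away from the stationary detector: f₂ = f₁ · v/(v + u) = 39246 × 345/346 ≈ 39132 Hz.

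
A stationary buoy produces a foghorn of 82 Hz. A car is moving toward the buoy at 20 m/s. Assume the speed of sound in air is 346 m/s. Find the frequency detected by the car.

Moving observer, stationary source: f' = f · (v + v_o)/v.
f' = 82 × (346 + 20)/346 = 82 × 366/346 ≈ 87 Hz.

87 Hz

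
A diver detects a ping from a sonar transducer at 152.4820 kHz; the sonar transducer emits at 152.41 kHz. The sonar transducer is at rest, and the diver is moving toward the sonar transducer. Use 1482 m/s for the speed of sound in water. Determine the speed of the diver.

0.70 m/s

f' = f · (v + v_o)/v ⇒ v_o = v · |f'/f − 1|.
v_o = 1482 × |152.4820/152.41 − 1| = 1482 × 0.0004724 ≈ 0.70 m/s.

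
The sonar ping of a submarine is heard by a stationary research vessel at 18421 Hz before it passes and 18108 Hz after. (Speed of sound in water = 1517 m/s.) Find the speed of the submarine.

f₁/f₂ = (v + v_s)/(v − v_s), so v_s = v · (f₁ − f₂)/(f₁ + f₂).
v_s = 1517 × (18421 − 18108)/(18421 + 18108) = 1517 × 313/36529 ≈ 13.0 m/s.

13.0 m/s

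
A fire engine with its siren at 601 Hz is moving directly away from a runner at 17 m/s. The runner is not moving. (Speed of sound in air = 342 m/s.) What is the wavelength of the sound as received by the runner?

With the source moving away from a stationary observer, f' = f · v/(v + v_s).
f' = 601 × 342/(342 + 17) ≈ 573 Hz.
λ' = v/f' = 342/572.54 ≈ 59.7 cm.

59.7 cm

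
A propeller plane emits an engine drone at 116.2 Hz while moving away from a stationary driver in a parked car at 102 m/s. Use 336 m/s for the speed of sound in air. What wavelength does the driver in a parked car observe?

3.77 m

Moving source, stationary observer: f' = f · v/(v + v_s) since the source is receding.
f' = 116.2 × 336/(336 + 102) ≈ 89 Hz.
λ' = v/f' = 336/89.1397 ≈ 3.77 m.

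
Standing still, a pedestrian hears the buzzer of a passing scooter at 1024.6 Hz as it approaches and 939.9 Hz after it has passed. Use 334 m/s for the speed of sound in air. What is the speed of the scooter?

14.4 m/s

f₁/f₂ = (v + v_s)/(v − v_s), so v_s = v · (f₁ − f₂)/(f₁ + f₂).
v_s = 334 × (1024.6 − 939.9)/(1024.6 + 939.9) = 334 × 84.7/1964.5 ≈ 14.4 m/s.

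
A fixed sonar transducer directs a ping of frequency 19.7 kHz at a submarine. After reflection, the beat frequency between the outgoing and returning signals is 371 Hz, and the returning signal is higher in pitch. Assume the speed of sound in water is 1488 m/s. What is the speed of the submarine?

13.9 m/s

Double Doppler shift off a moving reflector: f₂ = f₀ · (v + u)/(v − u) (u > 0 toward emitter).
Returning signal is higher, so f₂ = f₀ + Δf = 19700 + 371 = 20071 Hz.
Rearranging, u = v · (f₂ − f₀)/(f₂ + f₀) = 1488 × 371/39771 ≈ 13.9 m/s.
So the submarine is moving at 13.9 m/s toward the emitter.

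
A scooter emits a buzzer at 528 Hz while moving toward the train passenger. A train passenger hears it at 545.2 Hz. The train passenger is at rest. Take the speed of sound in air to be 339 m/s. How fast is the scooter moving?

f' = f · v/(v − v_s) ⇒ v_s = v · |1 − f/f'|.
v_s = 339 × |1 − 528/545.2| = 339 × 0.03155 ≈ 10.7 m/s.

10.7 m/s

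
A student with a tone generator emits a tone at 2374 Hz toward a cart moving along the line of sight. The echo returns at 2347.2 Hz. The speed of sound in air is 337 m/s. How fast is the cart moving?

Double Doppler shift off a moving reflector: f₂ = f₀ · (v + u)/(v − u) (u > 0 toward emitter).
Rearranging, u = v · (f₂ − f₀)/(f₂ + f₀) = 337 × -26.8/4721.2 ≈ -1.91 m/s.
So the cart is moving at 1.91 m/s away from the emitter.

1.91 m/s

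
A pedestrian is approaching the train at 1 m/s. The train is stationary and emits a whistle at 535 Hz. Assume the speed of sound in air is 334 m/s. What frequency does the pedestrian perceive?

Only the observer moves, toward the source, so f' = f · (v + v_o)/v.
f' = 535 × (334 + 1)/334 = 535 × 335/334 ≈ 537 Hz.

537 Hz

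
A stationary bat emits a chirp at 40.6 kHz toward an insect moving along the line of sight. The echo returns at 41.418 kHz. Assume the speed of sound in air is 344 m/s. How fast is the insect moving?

Double Doppler shift off a moving reflector: f₂ = f₀ · (v + u)/(v − u) (u > 0 toward emitter).
Rearranging, u = v · (f₂ − f₀)/(f₂ + f₀) = 344 × 0.818/82.018 ≈ 3.4 m/s.
So the insect is moving at 3.4 m/s toward the emitter.

3.4 m/s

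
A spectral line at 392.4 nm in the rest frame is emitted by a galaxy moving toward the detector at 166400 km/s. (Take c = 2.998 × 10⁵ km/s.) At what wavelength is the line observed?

209.9 nm

β = v/c = 166400/299800 = 0.5550.
Relativistic Doppler for wavelength: λ' = λ₀ · √((1 − β)/(1 + β)).
λ' = 392.4 × √(0.4450/1.5550) = 392.4 × 0.53492 ≈ 209.9 nm.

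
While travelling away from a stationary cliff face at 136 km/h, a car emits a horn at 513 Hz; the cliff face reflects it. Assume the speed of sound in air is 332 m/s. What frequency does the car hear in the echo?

136 km/h = 37.78 m/s.
The cliff face receives the sound from a moving source: f₁ = f₀ · v/(v + v_e) = 513 × 332/369.78 ≈ 461 Hz.
On the return leg the car is a moving observer: f₂ = f₁ · (v − v_e)/v = 461 × 294.22/332 ≈ 408 Hz.

408 Hz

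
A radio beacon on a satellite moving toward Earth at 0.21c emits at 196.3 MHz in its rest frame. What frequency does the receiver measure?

242.9 MHz

Relativistic Doppler for frequency: f' = f₀ · √((1 + β)/(1 − β)).
f' = 196.3 × √(1.2100/0.7900) = 196.3 × 1.23760 ≈ 242.9 MHz.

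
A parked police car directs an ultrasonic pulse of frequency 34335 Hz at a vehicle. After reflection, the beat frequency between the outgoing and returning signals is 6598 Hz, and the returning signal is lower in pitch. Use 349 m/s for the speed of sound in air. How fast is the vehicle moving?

37 m/s

Double Doppler shift off a moving reflector: f₂ = f₀ · (v + u)/(v − u) (u > 0 toward emitter).
Returning signal is lower, so f₂ = f₀ − Δf = 34335 − 6598 = 27737 Hz.
Rearranging, u = v · (f₂ − f₀)/(f₂ + f₀) = 349 × -6598/62072 ≈ -37 m/s.
So the vehicle is moving at 37 m/s away from the emitter.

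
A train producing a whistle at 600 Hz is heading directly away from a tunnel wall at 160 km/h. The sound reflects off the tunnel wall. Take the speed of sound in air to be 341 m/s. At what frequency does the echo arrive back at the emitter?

462 Hz

160 km/h = 44.44 m/s.
The tunnel wall receives the sound from a moving source: f₁ = f₀ · v/(v + v_e) = 600 × 341/385.44 ≈ 531 Hz.
On the return leg the train is a moving observer: f₂ = f₁ · (v − v_e)/v = 531 × 296.56/341 ≈ 462 Hz.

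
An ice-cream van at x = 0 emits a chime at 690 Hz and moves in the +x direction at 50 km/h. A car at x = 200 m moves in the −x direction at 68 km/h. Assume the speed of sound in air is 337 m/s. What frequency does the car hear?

50 km/h = 13.89 m/s; 68 km/h = 18.89 m/s.
The observer lies on the +x side, so the source is heading toward the observer and the observer is heading toward the source.
Both move, so f' = f · (v + v_o)/(v − v_s).
f' = 690 × (337 + 18.89)/(337 − 13.89) = 690 × 355.89/323.11 ≈ 760 Hz.

760 Hz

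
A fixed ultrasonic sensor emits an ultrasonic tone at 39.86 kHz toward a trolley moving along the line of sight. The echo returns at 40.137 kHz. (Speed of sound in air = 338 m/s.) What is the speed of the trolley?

Double Doppler shift off a moving reflector: f₂ = f₀ · (v + u)/(v − u) (u > 0 toward emitter).
Rearranging, u = v · (f₂ − f₀)/(f₂ + f₀) = 338 × 0.277/79.997 ≈ 1.17 m/s.
So the trolley is moving at 1.17 m/s toward the emitter.

1.17 m/s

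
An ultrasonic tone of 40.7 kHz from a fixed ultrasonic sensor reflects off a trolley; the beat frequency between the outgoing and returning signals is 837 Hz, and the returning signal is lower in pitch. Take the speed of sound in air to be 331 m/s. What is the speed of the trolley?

Double Doppler shift off a moving reflector: f₂ = f₀ · (v + u)/(v − u) (u > 0 toward emitter).
Returning signal is lower, so f₂ = f₀ − Δf = 40700 − 837 = 39863 Hz.
Rearranging, u = v · (f₂ − f₀)/(f₂ + f₀) = 331 × -837/80563 ≈ -3.4 m/s.
So the trolley is moving at 3.4 m/s away from the emitter.

3.4 m/s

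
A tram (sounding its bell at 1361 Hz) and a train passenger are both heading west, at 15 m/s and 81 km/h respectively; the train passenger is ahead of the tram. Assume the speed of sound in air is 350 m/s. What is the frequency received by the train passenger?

1331 Hz

81 km/h = 22.5 m/s.
The train passenger is ahead, so the tram is moving toward it while the train passenger is moving away from the tram.
General Doppler shift: f' = f · (v − v_o)/(v − v_s).
f' = 1361 × (350 − 22.5)/(350 − 15) = 1361 × 327.5/335 ≈ 1331 Hz.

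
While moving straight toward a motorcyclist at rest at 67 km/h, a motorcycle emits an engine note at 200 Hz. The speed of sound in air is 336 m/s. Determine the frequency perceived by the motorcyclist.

67 km/h = 18.61 m/s.
Only the source moves, toward the listener, so f' = f · v/(v − v_s).
f' = 200 × 336/(336 − 18.61) = 200 × 336/317.4 ≈ 212 Hz.

212 Hz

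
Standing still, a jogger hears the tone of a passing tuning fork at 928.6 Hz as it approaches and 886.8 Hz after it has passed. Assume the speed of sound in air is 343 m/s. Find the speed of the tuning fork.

7.9 m/s

f₁/f₂ = (v + v_s)/(v − v_s), so v_s = v · (f₁ − f₂)/(f₁ + f₂).
v_s = 343 × (928.6 − 886.8)/(928.6 + 886.8) = 343 × 41.8/1815.4 ≈ 7.9 m/s.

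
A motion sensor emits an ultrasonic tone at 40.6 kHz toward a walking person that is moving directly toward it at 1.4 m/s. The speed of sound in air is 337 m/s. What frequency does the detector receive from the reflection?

40.9 kHz

The walking person first receives the wave as a moving observer: f₁ = f₀ · (v + u)/v = 40.6 × (337 + 1.4)/337 ≈ 40.8 kHz.
On reflection it acts as a source moving toward the stationary detector: f₂ = f₁ · v/(v − u) = 40.8 × 337/335.6 ≈ 40.9 kHz.
Equivalently f₂ = f₀ · (v + u)/(v − u).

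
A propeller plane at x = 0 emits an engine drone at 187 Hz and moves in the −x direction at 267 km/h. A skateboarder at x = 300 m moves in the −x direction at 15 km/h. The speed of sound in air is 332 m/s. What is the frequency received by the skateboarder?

155 Hz

267 km/h = 74.17 m/s; 15 km/h = 4.167 m/s.
The observer lies on the +x side, so the source is heading away from the observer and the observer is heading toward the source.
Both move, so f' = f · (v + v_o)/(v + v_s).
f' = 187 × (332 + 4.167)/(332 + 74.17) = 187 × 336.17/406.17 ≈ 155 Hz.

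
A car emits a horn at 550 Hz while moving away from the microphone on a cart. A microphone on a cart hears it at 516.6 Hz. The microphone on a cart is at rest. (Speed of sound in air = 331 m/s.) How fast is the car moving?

f' = f · v/(v + v_s) ⇒ v_s = v · |1 − f/f'|.
v_s = 331 × |1 − 550/516.6| = 331 × 0.06465 ≈ 21.4 m/s.

21.4 m/s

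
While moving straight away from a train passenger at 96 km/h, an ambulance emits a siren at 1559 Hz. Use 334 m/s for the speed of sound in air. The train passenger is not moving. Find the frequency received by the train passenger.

1444 Hz

96 km/h = 26.67 m/s.
Moving source, stationary observer: f' = f · v/(v + v_s) since the source is receding.
f' = 1559 × 334/(334 + 26.67) = 1559 × 334/360.7 ≈ 1444 Hz.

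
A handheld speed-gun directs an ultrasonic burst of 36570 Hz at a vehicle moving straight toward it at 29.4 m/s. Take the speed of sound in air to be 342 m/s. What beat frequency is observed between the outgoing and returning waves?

6879 Hz

The vehicle first receives the wave as a moving observer: f₁ = f₀ · (v + u)/v = 36570 × (342 + 29.4)/342 ≈ 39714 Hz.
On reflection it acts as a source moving toward the stationary detector: f₂ = f₁ · v/(v − u) = 39714 × 342/312.6 ≈ 43449 Hz.
Beat frequency: |f₂ − f₀| = 2u·f₀/(v − u) = 2 × 29.4 × 36570/312.6 ≈ 6879 Hz.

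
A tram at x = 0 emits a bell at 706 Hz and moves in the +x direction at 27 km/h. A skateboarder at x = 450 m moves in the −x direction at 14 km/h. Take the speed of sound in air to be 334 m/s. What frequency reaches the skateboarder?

27 km/h = 7.5 m/s; 14 km/h = 3.889 m/s.
The observer lies on the +x side, so the source is heading toward the observer and the observer is heading toward the source.
General Doppler shift: f' = f · (v + v_o)/(v − v_s).
f' = 706 × (334 + 3.889)/(334 − 7.5) = 706 × 337.89/326.5 ≈ 731 Hz.

731 Hz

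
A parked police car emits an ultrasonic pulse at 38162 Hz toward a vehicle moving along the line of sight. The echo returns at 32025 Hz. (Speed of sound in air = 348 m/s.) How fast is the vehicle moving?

30 m/s

Double Doppler shift off a moving reflector: f₂ = f₀ · (v + u)/(v − u) (u > 0 toward emitter).
Rearranging, u = v · (f₂ − f₀)/(f₂ + f₀) = 348 × -6137/70187 ≈ -30 m/s.
So the vehicle is moving at 30 m/s away from the emitter.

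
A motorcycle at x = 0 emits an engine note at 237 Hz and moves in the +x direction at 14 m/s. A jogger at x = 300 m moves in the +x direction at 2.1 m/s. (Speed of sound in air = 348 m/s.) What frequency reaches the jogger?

The observer lies on the +x side, so the source is heading toward the observer and the observer is heading away from the source.
General Doppler shift: f' = f · (v − v_o)/(v − v_s).
f' = 237 × (348 − 2.1)/(348 − 14) = 237 × 345.9/334 ≈ 245 Hz.

245 Hz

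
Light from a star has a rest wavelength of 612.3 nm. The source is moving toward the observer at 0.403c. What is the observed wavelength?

399.4 nm

Relativistic Doppler for wavelength: λ' = λ₀ · √((1 − β)/(1 + β)).
λ' = 612.3 × √(0.5970/1.4030) = 612.3 × 0.65232 ≈ 399.4 nm.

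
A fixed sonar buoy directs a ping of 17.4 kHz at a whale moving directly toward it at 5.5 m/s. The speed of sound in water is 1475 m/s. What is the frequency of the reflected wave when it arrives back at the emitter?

The whale first receives the wave as a moving observer: f₁ = f₀ · (v + u)/v = 17.4 × (1475 + 5.5)/1475 ≈ 17.46 kHz.
The reflection then acts as a moving source: f₂ = f₁ · v/(v − u) ≈ 17.53 kHz.
Equivalently f₂ = f₀ · (v + u)/(v − u).

17.53 kHz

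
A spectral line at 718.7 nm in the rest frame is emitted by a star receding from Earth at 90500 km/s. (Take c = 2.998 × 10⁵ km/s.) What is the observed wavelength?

β = v/c = 90500/299800 = 0.3019.
Relativistic Doppler for wavelength: λ' = λ₀ · √((1 + β)/(1 − β)).
λ' = 718.7 × √(1.3019/0.6981) = 718.7 × 1.36557 ≈ 981.4 nm.

981.4 nm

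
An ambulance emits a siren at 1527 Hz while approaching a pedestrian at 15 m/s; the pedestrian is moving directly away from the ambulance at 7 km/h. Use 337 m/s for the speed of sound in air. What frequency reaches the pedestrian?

7 km/h = 1.944 m/s.
General Doppler shift: f' = f · (v − v_o)/(v − v_s).
f' = 1527 × (337 − 1.944)/(337 − 15) = 1527 × 335.06/322 ≈ 1589 Hz.

1589 Hz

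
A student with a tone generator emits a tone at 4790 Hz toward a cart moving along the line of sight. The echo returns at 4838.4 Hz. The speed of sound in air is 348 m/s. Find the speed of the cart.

1.75 m/s

Double Doppler shift off a moving reflector: f₂ = f₀ · (v + u)/(v − u) (u > 0 toward emitter).
Rearranging, u = v · (f₂ − f₀)/(f₂ + f₀) = 348 × 48.4/9628.4 ≈ 1.75 m/s.
So the cart is moving at 1.75 m/s toward the emitter.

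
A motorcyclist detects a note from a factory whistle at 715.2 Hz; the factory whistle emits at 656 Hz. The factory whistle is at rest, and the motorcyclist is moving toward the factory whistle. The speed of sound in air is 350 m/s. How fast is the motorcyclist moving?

32 m/s

f' = f · (v + v_o)/v ⇒ v_o = v · |f'/f − 1|.
v_o = 350 × |715.2/656 − 1| = 350 × 0.09024 ≈ 32 m/s.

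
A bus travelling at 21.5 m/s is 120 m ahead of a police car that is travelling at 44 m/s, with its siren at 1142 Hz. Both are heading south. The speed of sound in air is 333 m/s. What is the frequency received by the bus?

1231 Hz

The bus is ahead, so the police car is moving toward it while the bus is moving away from the police car.
Both move, so f' = f · (v − v_o)/(v − v_s).
f' = 1142 × (333 − 21.5)/(333 − 44) = 1142 × 311.5/289 ≈ 1231 Hz.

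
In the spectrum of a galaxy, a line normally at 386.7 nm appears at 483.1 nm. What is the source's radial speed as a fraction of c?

λ'/λ₀ = 1.2493 > 1 (redshift), so the source is receding.
λ'/λ₀ = √((1 + β)/(1 − β)) for a receding source ⇒ β = (r² − 1)/(r² + 1) with r = λ'/λ₀.
β = (1.5607 − 1)/(1.5607 + 1) ≈ 0.219.

0.219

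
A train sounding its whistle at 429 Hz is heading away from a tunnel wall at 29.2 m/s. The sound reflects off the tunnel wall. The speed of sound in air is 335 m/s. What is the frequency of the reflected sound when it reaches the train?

360 Hz

The tunnel wall receives the sound from a moving source: f₁ = f₀ · v/(v + v_e) = 429 × 335/364.2 ≈ 395 Hz.
On the return leg the train is a moving observer: f₂ = f₁ · (v − v_e)/v = 395 × 305.8/335 ≈ 360 Hz.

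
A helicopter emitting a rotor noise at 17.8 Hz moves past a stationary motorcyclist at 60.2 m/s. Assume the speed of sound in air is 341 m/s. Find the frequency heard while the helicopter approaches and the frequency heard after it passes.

Approaching: f₁ = f · v/(v − v_s) = 17.8 × 341/280.8 ≈ 21.6 Hz.
Receding: f₂ = f · v/(v + v_s) = 17.8 × 341/401.2 ≈ 15.1 Hz.

21.6 Hz approaching; 15.1 Hz receding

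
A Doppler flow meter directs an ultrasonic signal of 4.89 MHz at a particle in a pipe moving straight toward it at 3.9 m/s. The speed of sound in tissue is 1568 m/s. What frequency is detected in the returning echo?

4.914 MHz

At the particle in a pipe (a moving observer), f₁ = f₀ · (v + u)/v = 4.89 × 1571.9/1568 ≈ 4.902 MHz.
On reflection it acts as a source moving toward the stationary detector: f₂ = f₁ · v/(v − u) = 4.902 × 1568/1564.1 ≈ 4.914 MHz.
Equivalently f₂ = f₀ · (v + u)/(v − u).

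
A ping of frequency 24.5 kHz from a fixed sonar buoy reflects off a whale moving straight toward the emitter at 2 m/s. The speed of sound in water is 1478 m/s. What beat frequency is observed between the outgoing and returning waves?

At the whale (a moving observer), f₁ = f₀ · (v + u)/v = 24.5 × 1480/1478 ≈ 24.5332 kHz.
The reflection then acts as a moving source: f₂ = f₁ · v/(v − u) ≈ 24.5664 kHz.
Equivalently f₂ = f₀ · (v + u)/(v − u).
Beat frequency (with f₀ = 24500 Hz): |f₂ − f₀| = 2u·f₀/(v − u) = 2 × 2 × 24500/1476 ≈ 66 Hz.

66 Hz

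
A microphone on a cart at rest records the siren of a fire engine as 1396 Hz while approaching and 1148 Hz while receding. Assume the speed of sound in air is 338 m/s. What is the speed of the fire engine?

f₁/f₂ = (v + v_s)/(v − v_s), so v_s = v · (f₁ − f₂)/(f₁ + f₂).
v_s = 338 × (1396 − 1148)/(1396 + 1148) = 338 × 248/2544 ≈ 33 m/s.

33 m/s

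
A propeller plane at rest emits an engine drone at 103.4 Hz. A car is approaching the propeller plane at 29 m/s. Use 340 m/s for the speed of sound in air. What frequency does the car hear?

112 Hz

Only the observer moves, toward the source, so f' = f · (v + v_o)/v.
f' = 103.4 × (340 + 29)/340 = 103.4 × 369/340 ≈ 112 Hz.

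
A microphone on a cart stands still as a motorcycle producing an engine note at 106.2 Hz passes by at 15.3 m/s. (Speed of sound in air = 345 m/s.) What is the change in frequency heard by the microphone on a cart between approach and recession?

9.44 Hz

Approaching: f₁ = f · v/(v − v_s) = 106.2 × 345/329.7 ≈ 111.13 Hz.
Receding: f₂ = f · v/(v + v_s) = 106.2 × 345/360.3 ≈ 101.69 Hz.
Drop: f₁ − f₂ = 2f·v·v_s/(v² − v_s²) = 2 × 106.2 × 345 × 15.3/(345² − 15.3²) ≈ 9.44 Hz.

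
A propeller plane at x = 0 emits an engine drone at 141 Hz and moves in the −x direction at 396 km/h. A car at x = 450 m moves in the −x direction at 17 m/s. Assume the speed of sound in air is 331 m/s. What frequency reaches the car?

111 Hz

396 km/h = 110 m/s.
The observer lies on the +x side, so the source is heading away from the observer and the observer is heading toward the source.
Both move, so f' = f · (v + v_o)/(v + v_s).
f' = 141 × (331 + 17)/(331 + 110) = 141 × 348/441 ≈ 111 Hz.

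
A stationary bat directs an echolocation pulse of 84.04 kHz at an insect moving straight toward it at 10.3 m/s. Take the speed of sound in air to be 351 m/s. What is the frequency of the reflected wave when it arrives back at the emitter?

At the insect (a moving observer), f₁ = f₀ · (v + u)/v = 84.04 × 361.3/351 ≈ 86.5 kHz.
The reflection then acts as a moving source: f₂ = f₁ · v/(v − u) ≈ 89.1 kHz.

89.1 kHz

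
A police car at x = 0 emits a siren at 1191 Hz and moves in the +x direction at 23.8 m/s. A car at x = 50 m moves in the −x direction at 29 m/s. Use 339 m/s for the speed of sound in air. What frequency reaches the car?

The observer lies on the +x side, so the source is heading toward the observer and the observer is heading toward the source.
Both move, so f' = f · (v + v_o)/(v − v_s).
f' = 1191 × (339 + 29)/(339 − 23.8) = 1191 × 368/315.2 ≈ 1391 Hz.

1391 Hz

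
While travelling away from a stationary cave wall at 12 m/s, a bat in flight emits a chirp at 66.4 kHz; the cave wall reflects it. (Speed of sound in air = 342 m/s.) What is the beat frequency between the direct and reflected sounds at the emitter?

The cave wall receives the sound from a moving source: f₁ = f₀ · v/(v + v_e) = 66.4 × 342/354 ≈ 64.15 kHz.
On the return leg the bat in flight is a moving observer: f₂ = f₁ · (v − v_e)/v = 64.15 × 330/342 ≈ 61.90 kHz.
Equivalently f₂ = f₀ · (v − v_e)/(v + v_e).
Beat against the emitted tone (with f₀ = 66400 Hz): |f₂ − f₀| = 2v_e·f₀/(v + v_e) = 2 × 12 × 66400/354 ≈ 4502 Hz.

4502 Hz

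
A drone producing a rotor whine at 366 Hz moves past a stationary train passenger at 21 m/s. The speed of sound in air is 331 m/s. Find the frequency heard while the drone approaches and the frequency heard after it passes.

391 Hz approaching; 344 Hz receding

Approaching: f₁ = f · v/(v − v_s) = 366 × 331/310 ≈ 391 Hz.
Receding: f₂ = f · v/(v + v_s) = 366 × 331/352 ≈ 344 Hz.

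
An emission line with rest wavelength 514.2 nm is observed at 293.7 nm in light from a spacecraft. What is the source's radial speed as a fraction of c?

0.508

λ'/λ₀ = 0.5712 < 1 (blueshift), so the source is approaching.
λ'/λ₀ = √((1 − β)/(1 + β)) for an approaching source ⇒ β = (1 − r²)/(1 + r²) with r = λ'/λ₀.
β = (1 − 0.3262)/(1 + 0.3262) ≈ 0.508.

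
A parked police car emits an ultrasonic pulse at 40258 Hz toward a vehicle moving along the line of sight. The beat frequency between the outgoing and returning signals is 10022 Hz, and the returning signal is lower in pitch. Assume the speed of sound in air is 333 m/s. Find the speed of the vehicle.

Double Doppler shift off a moving reflector: f₂ = f₀ · (v + u)/(v − u) (u > 0 toward emitter).
Returning signal is lower, so f₂ = f₀ − Δf = 40258 − 10022 = 30236 Hz.
Rearranging, u = v · (f₂ − f₀)/(f₂ + f₀) = 333 × -10022/70494 ≈ -47 m/s.
So the vehicle is moving at 47 m/s away from the emitter.

47 m/s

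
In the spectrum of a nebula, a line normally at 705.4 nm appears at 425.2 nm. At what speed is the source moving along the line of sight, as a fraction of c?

λ'/λ₀ = 0.6028 < 1 (blueshift), so the source is approaching.
λ'/λ₀ = √((1 − β)/(1 + β)) for an approaching source ⇒ β = (1 − r²)/(1 + r²) with r = λ'/λ₀.
β = (1 − 0.3633)/(1 + 0.3633) ≈ 0.467.

0.467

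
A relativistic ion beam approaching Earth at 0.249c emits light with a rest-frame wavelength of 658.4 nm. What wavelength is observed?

510.5 nm

Relativistic Doppler for wavelength: λ' = λ₀ · √((1 − β)/(1 + β)).
λ' = 658.4 × √(0.7510/1.2490) = 658.4 × 0.77542 ≈ 510.5 nm.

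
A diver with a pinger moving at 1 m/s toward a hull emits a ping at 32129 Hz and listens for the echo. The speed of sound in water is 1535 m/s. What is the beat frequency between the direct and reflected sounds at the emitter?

The hull receives the sound from a moving source: f₁ = f₀ · v/(v − v_e) = 32129 × 1535/1534 ≈ 32149.9 Hz.
On the return leg the diver with a pinger is a moving observer: f₂ = f₁ · (v + v_e)/v = 32149.9 × 1536/1535 ≈ 32170.9 Hz.
Beat against the emitted tone: |f₂ − f₀| = 2v_e·f₀/(v − v_e) = 2 × 1 × 32129/1534 ≈ 41.9 Hz.

41.9 Hz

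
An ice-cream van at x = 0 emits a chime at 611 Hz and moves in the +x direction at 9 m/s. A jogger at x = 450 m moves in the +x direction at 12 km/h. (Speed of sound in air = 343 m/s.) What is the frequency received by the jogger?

12 km/h = 3.333 m/s.
The observer lies on the +x side, so the source is heading toward the observer and the observer is heading away from the source.
General Doppler shift: f' = f · (v − v_o)/(v − v_s).
f' = 611 × (343 − 3.333)/(343 − 9) = 611 × 339.67/334 ≈ 621 Hz.

621 Hz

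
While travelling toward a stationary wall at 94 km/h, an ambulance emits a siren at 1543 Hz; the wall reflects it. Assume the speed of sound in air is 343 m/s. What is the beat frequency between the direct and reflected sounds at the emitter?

254 Hz

94 km/h = 26.11 m/s.
The wall receives the sound from a moving source: f₁ = f₀ · v/(v − v_e) = 1543 × 343/316.89 ≈ 1670 Hz.
On the return leg the ambulance is a moving observer: f₂ = f₁ · (v + v_e)/v = 1670 × 369.11/343 ≈ 1797 Hz.
Equivalently f₂ = f₀ · (v + v_e)/(v − v_e).
Beat against the emitted tone: |f₂ − f₀| = 2v_e·f₀/(v − v_e) = 2 × 26.11 × 1543/316.89 ≈ 254 Hz.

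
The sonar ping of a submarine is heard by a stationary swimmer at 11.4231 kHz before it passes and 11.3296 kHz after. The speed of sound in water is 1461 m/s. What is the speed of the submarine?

f₁/f₂ = (v + v_s)/(v − v_s), so v_s = v · (f₁ − f₂)/(f₁ + f₂).
v_s = 1461 × (11.4231 − 11.3296)/(11.4231 + 11.3296) = 1461 × 0.0935/22.7527 ≈ 6.0 m/s.

6.0 m/s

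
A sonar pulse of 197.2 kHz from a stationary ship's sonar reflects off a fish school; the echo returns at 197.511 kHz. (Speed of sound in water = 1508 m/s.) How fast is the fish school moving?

1.19 m/s

Double Doppler shift off a moving reflector: f₂ = f₀ · (v + u)/(v − u) (u > 0 toward emitter).
Rearranging, u = v · (f₂ − f₀)/(f₂ + f₀) = 1508 × 0.311/394.711 ≈ 1.19 m/s.
So the fish school is moving at 1.19 m/s toward the emitter.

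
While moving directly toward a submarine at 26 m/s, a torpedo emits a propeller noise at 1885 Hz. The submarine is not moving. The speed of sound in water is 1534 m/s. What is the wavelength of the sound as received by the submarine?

With the source moving toward a stationary observer, f' = f · v/(v − v_s).
f' = 1885 × 1534/(1534 − 26) ≈ 1918 Hz.
λ' = v/f' = 1534/1917.5 ≈ 80.0 cm.

80.0 cm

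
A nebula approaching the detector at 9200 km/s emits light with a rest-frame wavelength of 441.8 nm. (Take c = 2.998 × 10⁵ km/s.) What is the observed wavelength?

β = v/c = 9200/299800 = 0.0307.
Relativistic Doppler for wavelength: λ' = λ₀ · √((1 − β)/(1 + β)).
λ' = 441.8 × √(0.9693/1.0307) = 441.8 × 0.96977 ≈ 428.4 nm.

428.4 nm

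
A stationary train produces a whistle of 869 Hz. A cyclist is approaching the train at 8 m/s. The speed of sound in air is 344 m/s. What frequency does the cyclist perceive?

889 Hz

Only the observer moves, toward the source, so f' = f · (v + v_o)/v.
f' = 869 × (344 + 8)/344 = 869 × 352/344 ≈ 889 Hz.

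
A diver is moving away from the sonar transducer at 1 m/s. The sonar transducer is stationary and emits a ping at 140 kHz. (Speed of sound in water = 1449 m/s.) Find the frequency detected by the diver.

139.9 kHz

Moving observer, stationary source: f' = f · (v − v_o)/v.
f' = 140 × (1449 − 1)/1449 = 140 × 1448/1449 ≈ 139.9 kHz.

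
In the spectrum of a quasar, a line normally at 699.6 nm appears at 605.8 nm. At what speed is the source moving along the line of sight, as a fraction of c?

0.143c

λ'/λ₀ = 0.8659 < 1 (blueshift), so the source is approaching.
λ'/λ₀ = √((1 − β)/(1 + β)) for an approaching source ⇒ β = (1 − r²)/(1 + r²) with r = λ'/λ₀.
β = (1 − 0.7498)/(1 + 0.7498) ≈ 0.143.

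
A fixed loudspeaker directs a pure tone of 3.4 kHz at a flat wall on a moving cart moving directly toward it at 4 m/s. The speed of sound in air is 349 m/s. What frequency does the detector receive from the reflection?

3.48 kHz

At the flat wall on a moving cart (a moving observer), f₁ = f₀ · (v + u)/v = 3.4 × 353/349 ≈ 3.44 kHz.
The reflection then acts as a moving source: f₂ = f₁ · v/(v − u) ≈ 3.48 kHz.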